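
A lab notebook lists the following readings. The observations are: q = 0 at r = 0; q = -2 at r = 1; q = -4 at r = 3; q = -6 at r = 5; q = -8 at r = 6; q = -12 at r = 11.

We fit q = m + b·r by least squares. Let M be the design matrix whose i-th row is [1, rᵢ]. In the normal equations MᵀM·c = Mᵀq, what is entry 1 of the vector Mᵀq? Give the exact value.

Entry 1 ↔ basis 1, so (Mᵀq)_{1} = Σᵢ qᵢ = (1)·(0) + (1)·(-2) + (1)·(-4) + (1)·(-6) + (1)·(-8) + (1)·(-12) = -32.

-32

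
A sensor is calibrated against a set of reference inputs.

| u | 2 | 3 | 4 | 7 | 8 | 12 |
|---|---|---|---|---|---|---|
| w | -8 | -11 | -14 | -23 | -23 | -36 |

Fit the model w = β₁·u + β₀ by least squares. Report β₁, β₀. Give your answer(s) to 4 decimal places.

Compute the Gram sums: Σu·u = 286, Σu = 36, Σ1 = 6.
Right-hand side: Σu·w = -882, Σw = -115.
Normal equations: [[286, 36]; [36, 6]]·[β₁, β₀]ᵀ = [-882, -115]ᵀ.
Eliminating β₀: 6·(row 1) − 36·(row 2) gives 420·β₁ = 6·(-882) − 36·(-115) = -1152, so β₁ = -96/35.
Then β₀ = ((-115) − 36·(-96/35))/6 = -569/210.

β₁ = -2.7429, β₀ = -2.7095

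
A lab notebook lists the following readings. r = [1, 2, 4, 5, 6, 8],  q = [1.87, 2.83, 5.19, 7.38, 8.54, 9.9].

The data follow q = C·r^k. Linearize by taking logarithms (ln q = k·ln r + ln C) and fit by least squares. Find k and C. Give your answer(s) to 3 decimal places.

With ln qᵢ as the transformed response and ln rᵢ as the regressor:
XᵀX = [[12.5270, 7.5601]; [7.5601, 6]], rhs = [14.8309, 9.7490]ᵀ  (here Σln r = 7.5601, Σ(ln r)² = 12.5270, Σln q = 9.7490, Σln r·ln q = 14.8309).
Solving (det = 18.0074): k = 0.84866, ln C = 0.55552, so C = exp(0.55552) = 1.74284.

k = 0.849, C = 1.743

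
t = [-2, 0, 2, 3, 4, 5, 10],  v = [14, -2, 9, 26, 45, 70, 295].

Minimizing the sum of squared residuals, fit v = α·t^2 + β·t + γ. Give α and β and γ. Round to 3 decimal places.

Compute the Gram sums: Σt^2·t^2 = 10994, Σt^2·t = 1216, Σt^2 = 158, Σt·t = 158, Σt = 22, Σ1 = 7.
Moment sums: Σt^2·v = 32296, Σt·v = 3548, Σv = 457.
Normal equations: [[10994, 1216, 158]; [1216, 158, 22]; [158, 22, 7]]·[α, β, γ]ᵀ = [32296, 3548, 457]ᵀ.
Inverting the 3×3 Gram matrix, [α, β, γ]ᵀ = [253125/83083, -74927/83083, -53775/83083]ᵀ.

α = 3.047, β = -0.902, γ = -0.647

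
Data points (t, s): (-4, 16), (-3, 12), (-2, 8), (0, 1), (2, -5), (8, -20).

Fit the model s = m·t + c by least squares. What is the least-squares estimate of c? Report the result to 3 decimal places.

c = 2.496

Compute the Gram sums: Σt·t = 97, Σt = 1, Σ1 = 6.
Right-hand side: Σt·s = -286, Σs = 12.
Determinant 97·6 − 1² = 581.
m = ((-286)·6 − 1·12)/581 = -1728/581; c = (97·12 − 1·(-286))/581 = 1450/581.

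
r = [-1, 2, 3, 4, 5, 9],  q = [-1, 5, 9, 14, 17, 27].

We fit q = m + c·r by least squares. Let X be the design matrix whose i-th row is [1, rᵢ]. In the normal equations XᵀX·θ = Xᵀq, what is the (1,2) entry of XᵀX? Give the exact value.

22

Row 1 ↔ basis 1, column 2 ↔ basis r, so (XᵀX)_{1,2} = Σᵢ r = (1)·(-1) + (1)·(2) + (1)·(3) + (1)·(4) + (1)·(5) + (1)·(9) = 22.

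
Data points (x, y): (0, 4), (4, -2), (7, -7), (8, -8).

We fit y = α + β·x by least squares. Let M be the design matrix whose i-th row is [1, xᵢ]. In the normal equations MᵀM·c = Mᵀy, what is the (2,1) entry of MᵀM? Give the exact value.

Row 2 ↔ basis x, column 1 ↔ basis 1, so (MᵀM)_{2,1} = Σᵢ x = (0)·(1) + (4)·(1) + (7)·(1) + (8)·(1) = 19.

19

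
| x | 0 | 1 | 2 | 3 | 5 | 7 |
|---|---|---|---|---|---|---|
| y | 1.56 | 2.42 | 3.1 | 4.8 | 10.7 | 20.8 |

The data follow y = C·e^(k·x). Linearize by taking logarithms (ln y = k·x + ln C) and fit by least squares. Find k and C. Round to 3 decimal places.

k = 0.372, C = 1.578

Linearized form: ln y = k·x + ln C. From the 6 transformed points,
AᵀA = [[88.0000, 18.0000]; [18.0000, 6]], rhs = [40.9483, 9.4337]ᵀ  (here Σx = 18.0000, Σ(x)² = 88.0000, Σln y = 9.4337, Σx·ln y = 40.9483).
Δ = 88.0000·6 − (18.0000)² = 204.0000; k = (40.9483·6 − 18.0000·9.4337)/204.0000 = 0.37198, ln C = (88.0000·9.4337 − 18.0000·40.9483)/204.0000 = 0.45634, so C = exp(0.45634) = 1.57829.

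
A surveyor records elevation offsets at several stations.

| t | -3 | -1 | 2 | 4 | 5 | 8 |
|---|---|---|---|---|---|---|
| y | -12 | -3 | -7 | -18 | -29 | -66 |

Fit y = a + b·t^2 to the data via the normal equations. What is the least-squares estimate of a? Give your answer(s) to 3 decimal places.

a = -2.786

Entries of XᵀX: Σ1 = 6, Σt^2 = 119, Σt^2·t^2 = 5075.
Right-hand side: Σy = -135, Σt^2·y = -5376.
XᵀX·[a, b]ᵀ = Xᵀy becomes [[6, 119]; [119, 5075]]·[a, b]ᵀ = [-135, -5376]ᵀ.
det = 6·5075 − 119² = 16289.
a = ((-135)·5075 − 119·(-5376))/16289 = -6483/2327; b = (6·(-5376) − 119·(-135))/16289 = -2313/2327.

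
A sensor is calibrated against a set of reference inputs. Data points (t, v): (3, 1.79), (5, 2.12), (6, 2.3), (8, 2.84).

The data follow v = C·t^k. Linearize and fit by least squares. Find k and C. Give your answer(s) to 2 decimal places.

Taking logs, ln v = k·ln t + ln C, so regress ln v on ln t.
Σln t = 6.5793, Σ(ln t)² = 11.3317, Σln v = 3.2103, Σln t·ln v = 5.5119.
Equations: 11.3317·k + 6.5793·ln C = 5.5119;  6.5793·k + 4·ln C = 3.2103.
Δ = 11.3317·4 − (6.5793)² = 2.0403; k = (5.5119·4 − 6.5793·3.2103)/2.0403 = 0.45380, ln C = (11.3317·3.2103 − 6.5793·5.5119)/2.0403 = 0.05618, so C = exp(0.05618) = 1.05779.

k = 0.45, C = 1.06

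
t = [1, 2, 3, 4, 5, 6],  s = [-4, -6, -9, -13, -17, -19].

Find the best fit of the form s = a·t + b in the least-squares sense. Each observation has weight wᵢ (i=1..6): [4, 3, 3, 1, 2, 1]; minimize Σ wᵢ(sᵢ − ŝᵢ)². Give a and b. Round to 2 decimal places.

a = -3.17, b = -0.24

Compute the Gram sums: Σwᵢ·t·t = 145, Σwᵢ·t = 39, Σwᵢ·1 = 14.
And Σwᵢ·t·s = -469, Σwᵢ·s = -127.
MᵀWM·[a, b]ᵀ = MᵀWs becomes [[145, 39]; [39, 14]]·[a, b]ᵀ = [-469, -127]ᵀ.
det = 145·14 − 39² = 509.
a = ((-469)·14 − 39·(-127))/509 = -1613/509; b = (145·(-127) − 39·(-469))/509 = -124/509.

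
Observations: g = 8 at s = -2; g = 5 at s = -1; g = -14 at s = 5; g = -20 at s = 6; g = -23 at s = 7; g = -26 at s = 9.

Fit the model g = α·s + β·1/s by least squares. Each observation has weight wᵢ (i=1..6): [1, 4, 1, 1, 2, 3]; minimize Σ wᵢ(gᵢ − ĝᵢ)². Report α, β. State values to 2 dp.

α = -2.99, β = -2.17

Entries of XᵀWX: Σwᵢ·s·s = 410, Σwᵢ·s·1/s = 12, Σwᵢ·1/s·1/s = 290771/66150.
And Σwᵢ·s·g = -1250, Σwᵢ·1/s·g = -1588/35.
Normal equations: [[410, 12]; [12, 290771/66150]]·[α, β]ᵀ = [-1250, -1588/35]ᵀ.
Δ = 410·(290771/66150) − 12² = 10969051/6615.
α = ((-1250)·(290771/66150) − 12·(-1588/35))/(10969051/6615) = -32744791/10969051; β = (410·(-1588/35) − 12·(-1250))/(10969051/6615) = -23829120/10969051.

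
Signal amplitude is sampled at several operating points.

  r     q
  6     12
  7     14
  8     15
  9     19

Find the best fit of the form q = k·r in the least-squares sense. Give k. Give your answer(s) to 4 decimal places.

Entries of XᵀX: Σr·r = 230.
For Xᵀq: Σr·q = 461.
XᵀX·[k]ᵀ = Xᵀq becomes [[230]]·[k]ᵀ = [461]ᵀ.
k = 461/230 = 2.00435.

k = 2.0043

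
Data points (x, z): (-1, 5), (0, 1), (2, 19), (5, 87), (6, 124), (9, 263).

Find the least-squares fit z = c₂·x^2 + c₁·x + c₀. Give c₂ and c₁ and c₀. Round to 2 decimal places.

c₂ = 2.99, c₁ = 2.03, c₀ = 2.74

Entries of MᵀM: Σx^2·x^2 = 8499, Σx^2·x = 1077, Σx^2 = 147, Σx·x = 147, Σx = 21, Σ1 = 6.
Right-hand side: Σx^2·z = 28023, Σx·z = 3579, Σz = 499.
MᵀM·[c₂, c₁, c₀]ᵀ = Mᵀz becomes [[8499, 1077, 147]; [1077, 147, 21]; [147, 21, 6]]·[c₂, c₁, c₀]ᵀ = [28023, 3579, 499]ᵀ.
Row-reducing yields c₂ = 8689/2904, c₁ = 5905/2904, c₀ = 332/121.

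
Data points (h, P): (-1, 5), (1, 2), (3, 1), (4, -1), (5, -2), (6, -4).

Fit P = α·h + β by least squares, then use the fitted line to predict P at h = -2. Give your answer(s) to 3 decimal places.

Entries of AᵀA: Σh·h = 88, Σh = 18, Σ1 = 6.
Moment sums: Σh·P = -38, ΣP = 1.
So AᵀA·[α, β]ᵀ = AᵀP: [[88, 18]; [18, 6]]·[α, β]ᵀ = [-38, 1]ᵀ.
det = 88·6 − 18² = 204.
α = ((-38)·6 − 18·1)/204 = -41/34; β = (88·1 − 18·(-38))/204 = 193/51.
At h = -2: P̂ = (-41/34)·(-2) + (193/51)·(1) = 316/51.

P̂ = 6.196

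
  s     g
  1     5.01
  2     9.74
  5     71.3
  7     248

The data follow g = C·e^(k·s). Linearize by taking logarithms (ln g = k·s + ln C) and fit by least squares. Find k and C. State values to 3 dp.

Taking logs, ln g = k·s + ln C, so regress ln g on s.
Σs = 15.0000, Σ(s)² = 79.0000, Σln g = 13.6680, Σs·ln g = 66.0924.
Normal system: [[79.0000, 15.0000]; [15.0000, 4]]·[k, ln C]ᵀ = [66.0924, 13.6680]ᵀ.
Slope k = (n·Σs·ln g − Σs·Σln g)/(n·Σ(s)² − (Σs)²) = (4·66.0924 − 15.0000·13.6680)/91.0000 = 0.65219; ln C = (Σln g − k·Σs)/n = 0.97128, so C = exp(0.97128) = 2.64131.

k = 0.652, C = 2.641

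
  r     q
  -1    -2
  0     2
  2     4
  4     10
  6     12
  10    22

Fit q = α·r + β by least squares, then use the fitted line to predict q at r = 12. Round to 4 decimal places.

Forming XᵀX = [[157, 21]; [21, 6]] and Xᵀq = [342, 48]ᵀ gives XᵀX·[α, β]ᵀ = Xᵀq.
det = 157·6 − 21² = 501.
α = (342·6 − 21·48)/501 = 348/167; β = (157·48 − 21·342)/501 = 118/167.
At r = 12: q̂ = (348/167)·(12) + (118/167)·(1) = 4294/167.

q̂ = 25.7126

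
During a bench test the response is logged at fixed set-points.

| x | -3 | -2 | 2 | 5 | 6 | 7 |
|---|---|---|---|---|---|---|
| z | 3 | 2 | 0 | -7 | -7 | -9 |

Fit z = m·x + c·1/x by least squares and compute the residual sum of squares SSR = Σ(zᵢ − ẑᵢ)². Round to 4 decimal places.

Compute the Gram sums: Σx·x = 127, Σx·1/x = 6, Σ1/x·1/x = 30839/44100.
For Mᵀz: Σx·z = -153, Σ1/x·z = -1229/210.
So MᵀM·[m, c]ᵀ = Mᵀz: [[127, 6]; [6, 30839/44100]]·[m, c]ᵀ = [-153, -1229/210]ᵀ.
Determinant 127·(30839/44100) − 6² = 2328953/44100.
m = ((-153)·(30839/44100) − 6·(-1229/210))/(2328953/44100) = -3169827/2328953; c = (127·(-1229/210) − 6·(-153))/(2328953/44100) = 7706370/2328953.
Residuals: 46168/2328953, 2171437/2328953, 2486469/2328953, -1994810/2328953, 1431896/2328953, 127302/2328953; SSR = 7276058/2328953.

SSR = 3.1242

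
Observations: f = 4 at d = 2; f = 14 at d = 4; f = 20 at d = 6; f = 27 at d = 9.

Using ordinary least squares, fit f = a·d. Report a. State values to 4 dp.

a = 3.1168

Forming XᵀX = [[137]] and Xᵀf = [427]ᵀ gives XᵀX·[a]ᵀ = Xᵀf.
Hence a = 427 / 137 ≈ 3.11679.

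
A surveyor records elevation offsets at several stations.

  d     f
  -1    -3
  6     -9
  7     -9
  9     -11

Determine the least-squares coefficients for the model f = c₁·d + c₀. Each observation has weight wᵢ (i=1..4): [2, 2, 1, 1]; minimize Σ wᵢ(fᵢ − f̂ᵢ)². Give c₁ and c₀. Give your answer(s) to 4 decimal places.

The normal equations are: 204·c₁ + 26·c₀ = -264;  26·c₁ + 6·c₀ = -44.
Determinant 204·6 − 26² = 548.
c₁ = ((-264)·6 − 26·(-44))/548 = -110/137; c₀ = (204·(-44) − 26·(-264))/548 = -528/137.

c₁ = -0.8029, c₀ = -3.8540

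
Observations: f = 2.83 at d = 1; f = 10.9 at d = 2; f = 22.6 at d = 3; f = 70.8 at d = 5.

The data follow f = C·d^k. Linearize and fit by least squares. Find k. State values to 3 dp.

k = 1.983

Linearized form: ln f = k·ln d + ln C. From the 4 transformed points,
Σln d = 3.4012, Σ(ln d)² = 4.2777, Σln f = 10.8068, Σln d·ln f = 11.9372.
Equations: 4.2777·k + 3.4012·ln C = 11.9372;  3.4012·k + 4·ln C = 10.8068.
Solving (det = 5.5426): k = 1.98325, ln C = 1.01535.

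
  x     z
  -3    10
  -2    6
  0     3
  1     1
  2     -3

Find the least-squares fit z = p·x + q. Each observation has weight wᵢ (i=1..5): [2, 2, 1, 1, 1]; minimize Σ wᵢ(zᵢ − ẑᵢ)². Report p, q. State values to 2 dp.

p = -2.33, q = 2.38

Entries of AᵀWA: Σwᵢ·x·x = 31, Σwᵢ·x = -7, Σwᵢ·1 = 7.
Right-hand side: Σwᵢ·x·z = -89, Σwᵢ·z = 33.
AᵀWA·[p, q]ᵀ = AᵀWz becomes [[31, -7]; [-7, 7]]·[p, q]ᵀ = [-89, 33]ᵀ.
Eliminating q: 7·(row 1) − (-7)·(row 2) gives 168·p = 7·(-89) − (-7)·33 = -392, so p = -7/3.
Then q = (33 − (-7)·(-7/3))/7 = 50/21.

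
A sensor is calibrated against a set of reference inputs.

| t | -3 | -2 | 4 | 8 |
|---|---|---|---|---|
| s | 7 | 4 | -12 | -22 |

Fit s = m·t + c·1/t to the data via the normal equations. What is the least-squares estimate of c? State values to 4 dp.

AᵀA·[m, c]ᵀ = Aᵀs reads: 93·m + 4·c = -253;  4·m + (253/576)·c = -121/12.
Eliminating c: (253/576)·(row 1) − 4·(row 2) gives (4771/192)·m = (253/576)·(-253) − 4·(-121/12) = -40777/576, so m = -40777/14313.
Then c = ((-121/12) − 4·(-40777/14313))/(253/576) = 14256/4771.

c = 2.9881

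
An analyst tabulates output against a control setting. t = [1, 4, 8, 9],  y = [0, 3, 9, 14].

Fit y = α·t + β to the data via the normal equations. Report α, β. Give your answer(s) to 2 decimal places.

α = 1.63, β = -2.49

Setting ∂/∂α … = 0 gives: 162·α + 22·β = 210;  22·α + 4·β = 26.
(Σt·t = 162, Σt = 22, Σ1 = 4, Σt·y = 210, Σy = 26.)
Eliminating β: 4·(row 1) − 22·(row 2) gives 164·α = 4·210 − 22·26 = 268, so α = 67/41.
Then β = (26 − 22·(67/41))/4 = -102/41.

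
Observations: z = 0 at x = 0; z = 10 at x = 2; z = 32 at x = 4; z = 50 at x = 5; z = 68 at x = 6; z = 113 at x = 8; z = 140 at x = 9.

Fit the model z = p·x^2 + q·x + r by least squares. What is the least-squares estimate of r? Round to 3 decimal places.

r = -0.456

MᵀM·[p, q, r]ᵀ = Mᵀz reads: 12850·p + 1654·q + 226·r = 22822;  1654·p + 226·q + 34·r = 2970;  226·p + 34·q + 7·r = 413.
Row-reducing yields p = 4001/2772, q = 667/252, r = -316/693.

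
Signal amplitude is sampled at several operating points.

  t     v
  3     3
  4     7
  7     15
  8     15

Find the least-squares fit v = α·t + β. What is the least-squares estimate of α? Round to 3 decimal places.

α = 2.471

Normal-equation sums: Σt·t = 138, Σt = 22, Σ1 = 4.
For Mᵀv: Σt·v = 262, Σv = 40.
Normal equations: [[138, 22]; [22, 4]]·[α, β]ᵀ = [262, 40]ᵀ.
Determinant 138·4 − 22² = 68.
α = (262·4 − 22·40)/68 = 42/17; β = (138·40 − 22·262)/68 = -61/17.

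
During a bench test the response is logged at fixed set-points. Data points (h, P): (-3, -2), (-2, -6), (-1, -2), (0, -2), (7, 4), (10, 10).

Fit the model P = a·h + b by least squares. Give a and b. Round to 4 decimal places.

a = 1.0105, b = -1.5193

Normal-equation sums: Σh·h = 163, Σh = 11, Σ1 = 6.
Right-hand side: Σh·P = 148, ΣP = 2.
MᵀM·[a, b]ᵀ = MᵀP becomes [[163, 11]; [11, 6]]·[a, b]ᵀ = [148, 2]ᵀ.
det = 163·6 − 11² = 857.
a = (148·6 − 11·2)/857 = 866/857; b = (163·2 − 11·148)/857 = -1302/857.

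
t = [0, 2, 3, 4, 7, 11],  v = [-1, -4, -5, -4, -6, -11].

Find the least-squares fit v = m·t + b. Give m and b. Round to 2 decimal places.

The normal system MᵀM·[m, b]ᵀ = Mᵀv is [[199, 27]; [27, 6]]·[m, b]ᵀ = [-202, -31]ᵀ.
Δ = 199·6 − 27² = 465.
m = ((-202)·6 − 27·(-31))/465 = -25/31; b = (199·(-31) − 27·(-202))/465 = -143/93.

m = -0.81, b = -1.54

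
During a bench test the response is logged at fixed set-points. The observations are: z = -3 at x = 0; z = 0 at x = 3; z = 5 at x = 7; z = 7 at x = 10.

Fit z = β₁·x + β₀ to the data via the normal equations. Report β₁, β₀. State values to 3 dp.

Entries of MᵀM: Σx·x = 158, Σx = 20, Σ1 = 4.
For Mᵀz: Σx·z = 105, Σz = 9.
Eliminating β₀: 4·(row 1) − 20·(row 2) gives 232·β₁ = 4·105 − 20·9 = 240, so β₁ = 30/29.
Then β₀ = (9 − 20·(30/29))/4 = -339/116.

β₁ = 1.034, β₀ = -2.922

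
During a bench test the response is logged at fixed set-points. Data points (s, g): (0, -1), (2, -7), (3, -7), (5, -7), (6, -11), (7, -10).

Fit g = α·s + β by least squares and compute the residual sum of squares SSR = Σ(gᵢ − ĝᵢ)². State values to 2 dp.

Forming XᵀX = [[123, 23]; [23, 6]] and Xᵀg = [-206, -43]ᵀ gives XᵀX·[α, β]ᵀ = Xᵀg.
det = 123·6 − 23² = 209.
α = ((-206)·6 − 23·(-43))/209 = -13/11; β = (123·(-43) − 23·(-206))/209 = -29/11.
Residuals: 18/11, -2, -9/11, 17/11, -14/11, 10/11; SSR = 134/11.

SSR = 12.18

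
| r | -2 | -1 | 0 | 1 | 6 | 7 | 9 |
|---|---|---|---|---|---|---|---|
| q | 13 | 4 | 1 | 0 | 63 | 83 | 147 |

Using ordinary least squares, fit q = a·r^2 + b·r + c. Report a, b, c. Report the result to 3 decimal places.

Setting ∂/∂a … = 0 gives: 10276·a + 1280·b + 172·c = 18298;  1280·a + 172·b + 20·c = 2252;  172·a + 20·b + 7·c = 311.
(Σr^2·r^2 = 10276, Σr^2·r = 1280, Σr^2 = 172, Σr·r = 172, Σr = 20, Σ1 = 7, Σr^2·q = 18298, Σr·q = 2252, Σq = 311.)
Inverting the 3×3 Gram matrix, [a, b, c]ᵀ = [43397/21294, -22588/10647, 4405/10647]ᵀ.

a = 2.038, b = -2.122, c = 0.414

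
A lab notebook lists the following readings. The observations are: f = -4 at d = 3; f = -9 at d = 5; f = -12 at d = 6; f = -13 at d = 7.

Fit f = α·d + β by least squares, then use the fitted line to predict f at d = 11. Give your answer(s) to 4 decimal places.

f̂ = -22.9714

Forming XᵀX = [[119, 21]; [21, 4]] and Xᵀf = [-220, -38]ᵀ gives XᵀX·[α, β]ᵀ = Xᵀf.
Determinant 119·4 − 21² = 35.
α = ((-220)·4 − 21·(-38))/35 = -82/35; β = (119·(-38) − 21·(-220))/35 = 14/5.
At d = 11: f̂ = (-82/35)·(11) + (14/5)·(1) = -804/35.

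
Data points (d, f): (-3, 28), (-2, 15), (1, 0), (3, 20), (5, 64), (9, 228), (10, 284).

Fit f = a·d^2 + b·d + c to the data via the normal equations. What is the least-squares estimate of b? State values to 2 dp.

b = -1.62

Compute the Gram sums: Σd^2·d^2 = 17365, Σd^2·d = 1847, Σd^2 = 229, Σd·d = 229, Σd = 23, Σ1 = 7.
And Σd^2·f = 48960, Σd·f = 5158, Σf = 639.
Normal equations: [[17365, 1847, 229]; [1847, 229, 23]; [229, 23, 7]]·[a, b, c]ᵀ = [48960, 5158, 639]ᵀ.
Solving the 3×3 system (Gaussian elimination) gives a = 558167/184788, b = -298463/184788, c = -205433/92394.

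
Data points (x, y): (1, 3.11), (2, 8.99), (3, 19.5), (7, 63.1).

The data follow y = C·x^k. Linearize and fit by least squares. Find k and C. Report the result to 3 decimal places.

Linearized form: ln y = k·ln x + ln C. From the 4 transformed points,
Σln x = 3.7377, Σ(ln x)² = 5.4740, Σln y = 10.4459, Σln x·ln y = 12.8508.
Normal system: [[5.4740, 3.7377]; [3.7377, 4]]·[k, ln C]ᵀ = [12.8508, 10.4459]ᵀ.
Slope k = (n·Σln x·ln y − Σln x·Σln y)/(n·Σ(ln x)² − (Σln x)²) = (4·12.8508 − 3.7377·10.4459)/7.9257 = 1.55949; ln C = (Σln y − k·Σln x)/n = 1.15425, so C = exp(1.15425) = 3.17165.

k = 1.559, C = 3.172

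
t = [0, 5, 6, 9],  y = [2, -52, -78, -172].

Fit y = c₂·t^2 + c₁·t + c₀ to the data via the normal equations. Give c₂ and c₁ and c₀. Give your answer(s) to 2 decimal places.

The normal system MᵀM·[c₂, c₁, c₀]ᵀ = Mᵀy is [[8482, 1070, 142]; [1070, 142, 20]; [142, 20, 4]]·[c₂, c₁, c₀]ᵀ = [-18040, -2276, -300]ᵀ.
Solving the 3×3 system (Gaussian elimination) gives c₂ = -5170/2487, c₁ = -1636/2487, c₀ = 1730/829.

c₂ = -2.08, c₁ = -0.66, c₀ = 2.09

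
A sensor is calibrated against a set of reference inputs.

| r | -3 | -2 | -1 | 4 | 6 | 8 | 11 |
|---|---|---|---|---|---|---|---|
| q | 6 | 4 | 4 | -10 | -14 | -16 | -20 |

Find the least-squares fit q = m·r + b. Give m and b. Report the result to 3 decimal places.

m = -2.000, b = 0.000

Entries of MᵀM: Σr·r = 251, Σr = 23, Σ1 = 7.
For Mᵀq: Σr·q = -502, Σq = -46.
MᵀM·[m, b]ᵀ = Mᵀq becomes [[251, 23]; [23, 7]]·[m, b]ᵀ = [-502, -46]ᵀ.
Δ = 251·7 − 23² = 1228.
m = ((-502)·7 − 23·(-46))/1228 = -2; b = (251·(-46) − 23·(-502))/1228 = 0.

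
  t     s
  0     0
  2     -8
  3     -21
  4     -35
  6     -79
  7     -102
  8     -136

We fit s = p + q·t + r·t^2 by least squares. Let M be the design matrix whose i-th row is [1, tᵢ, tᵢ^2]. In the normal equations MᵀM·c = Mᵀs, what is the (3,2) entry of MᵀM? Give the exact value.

Row 3 ↔ basis t^2, column 2 ↔ basis t, so (MᵀM)_{3,2} = Σᵢ (t^2)·(t) = (0)·(0) + (4)·(2) + (9)·(3) + (16)·(4) + (36)·(6) + (49)·(7) + (64)·(8) = 1170.

1170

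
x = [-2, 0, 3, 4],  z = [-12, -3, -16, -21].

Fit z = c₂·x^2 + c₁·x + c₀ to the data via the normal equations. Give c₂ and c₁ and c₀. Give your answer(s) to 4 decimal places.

The normal system MᵀM·[c₂, c₁, c₀]ᵀ = Mᵀz is [[353, 83, 29]; [83, 29, 5]; [29, 5, 4]]·[c₂, c₁, c₀]ᵀ = [-528, -108, -52]ᵀ.
Row-reducing yields c₂ = -475/354, c₁ = 307/354, c₀ = -257/59.

c₂ = -1.3418, c₁ = 0.8672, c₀ = -4.3559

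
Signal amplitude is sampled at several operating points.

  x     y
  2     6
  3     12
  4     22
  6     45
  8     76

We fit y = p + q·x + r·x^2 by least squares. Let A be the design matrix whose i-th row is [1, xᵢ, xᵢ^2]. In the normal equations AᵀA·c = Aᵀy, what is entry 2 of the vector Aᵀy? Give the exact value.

Entry 2 ↔ basis x, so (Aᵀy)_{2} = Σᵢ (x)·yᵢ = (2)·(6) + (3)·(12) + (4)·(22) + (6)·(45) + (8)·(76) = 1014.

1014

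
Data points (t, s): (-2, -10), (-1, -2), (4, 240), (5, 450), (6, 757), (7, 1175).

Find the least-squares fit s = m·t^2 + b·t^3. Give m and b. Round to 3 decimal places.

m = 3.124, b = 2.980

With design matrix X, XᵀX = [[4595, 28699]; [28699, 184091]] and Xᵀs = [99875, 638229]ᵀ.
Determinant 4595·184091 − 28699² = 22265544.
m = (99875·184091 − 28699·638229)/22265544 = 34777277/11132772; b = (4595·638229 − 28699·99875)/22265544 = 33174815/11132772.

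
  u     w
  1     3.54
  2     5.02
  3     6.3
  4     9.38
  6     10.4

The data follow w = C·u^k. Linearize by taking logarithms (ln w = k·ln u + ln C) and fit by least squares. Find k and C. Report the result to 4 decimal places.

Taking logs, ln w = k·ln u + ln C, so regress ln w on ln u.
Σln u = 4.9698, Σ(ln u)² = 6.8196, Σln w = 9.2985, Σln u·ln w = 10.4397.
Equations: 6.8196·k + 4.9698·ln C = 10.4397;  4.9698·k + 5·ln C = 9.2985.
Slope k = (n·Σln u·ln w − Σln u·Σln w)/(n·Σ(ln u)² − (Σln u)²) = (5·10.4397 − 4.9698·9.2985)/9.3990 = 0.63694; ln C = (Σln w − k·Σln u)/n = 1.22660, so C = exp(1.22660) = 3.40963.

k = 0.6369, C = 3.4096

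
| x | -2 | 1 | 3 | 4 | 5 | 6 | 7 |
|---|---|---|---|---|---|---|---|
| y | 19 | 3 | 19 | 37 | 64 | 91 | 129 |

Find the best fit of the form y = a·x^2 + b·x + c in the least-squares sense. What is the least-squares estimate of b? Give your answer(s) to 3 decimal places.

Setting ∂/∂a … = 0 gives: 4676·a + 768·b + 140·c = 12039;  768·a + 140·b + 24·c = 1939;  140·a + 24·b + 7·c = 362.
Row-reducing yields a = 18997/6332, b = -18233/6332, c = 2507/1583.

b = -2.880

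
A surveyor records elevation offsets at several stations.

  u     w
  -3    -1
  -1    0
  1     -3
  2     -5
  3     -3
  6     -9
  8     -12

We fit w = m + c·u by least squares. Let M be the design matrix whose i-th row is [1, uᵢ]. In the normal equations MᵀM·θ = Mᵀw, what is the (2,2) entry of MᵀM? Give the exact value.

Row 2 ↔ basis u, column 2 ↔ basis u, so (MᵀM)_{2,2} = Σᵢ (u)·(u) = (-3)·(-3) + (-1)·(-1) + (1)·(1) + (2)·(2) + (3)·(3) + (6)·(6) + (8)·(8) = 124.

124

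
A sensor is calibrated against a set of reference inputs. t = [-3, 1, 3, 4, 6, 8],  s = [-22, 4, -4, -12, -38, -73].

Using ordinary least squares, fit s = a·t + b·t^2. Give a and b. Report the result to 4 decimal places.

a = 2.9810, b = -1.5188

From the data, Σt·t = 135, Σt·t^2 = 793, Σt^2·t^2 = 5811.
And Σt·s = -802, Σt^2·s = -6462.
Normal equations: [[135, 793]; [793, 5811]]·[a, b]ᵀ = [-802, -6462]ᵀ.
det = 135·5811 − 793² = 155636.
a = ((-802)·5811 − 793·(-6462))/155636 = 8922/2993; b = (135·(-6462) − 793·(-802))/155636 = -59096/38909.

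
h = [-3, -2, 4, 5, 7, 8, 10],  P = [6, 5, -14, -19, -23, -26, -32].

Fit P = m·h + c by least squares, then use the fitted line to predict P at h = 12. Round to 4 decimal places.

P̂ = -38.3239

From the data, Σh·h = 267, Σh = 29, Σ1 = 7.
Right-hand side: Σh·P = -868, ΣP = -103.
Eliminating c: 7·(row 1) − 29·(row 2) gives 1028·m = 7·(-868) − 29·(-103) = -3089, so m = -3089/1028.
Then c = ((-103) − 29·(-3089/1028))/7 = -2329/1028.
At h = 12: P̂ = (-3089/1028)·(12) + (-2329/1028)·(1) = -39397/1028.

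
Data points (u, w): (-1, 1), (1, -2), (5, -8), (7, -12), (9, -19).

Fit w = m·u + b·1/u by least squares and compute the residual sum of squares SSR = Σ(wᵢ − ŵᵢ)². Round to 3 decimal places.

SSR = 7.777

With design matrix M, MᵀM = [[157, 5]; [5, 205669/99225]] and Mᵀw = [-298, -2654/315]ᵀ.
Determinant 157·(205669/99225) − 5² = 29809408/99225.
m = ((-298)·(205669/99225) − 5·(-2654/315))/(29809408/99225) = -892333/465772; b = (157·(-2654/315) − 5·(-298))/(29809408/99225) = 259245/465772.
Residuals: -41829/116443, -74614/116443, 170910/116443, 155008/116443, -211869/116443; SSR = 905534/116443.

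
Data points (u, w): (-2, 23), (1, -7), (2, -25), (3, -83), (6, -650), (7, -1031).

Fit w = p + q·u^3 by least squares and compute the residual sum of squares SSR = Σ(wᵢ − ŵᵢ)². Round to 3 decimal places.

Compute the Gram sums: Σ1 = 6, Σu^3 = 587, Σu^3·u^3 = 165163.
For Aᵀw: Σw = -1773, Σu^3·w = -496665.
Normal equations: [[6, 587]; [587, 165163]]·[p, q]ᵀ = [-1773, -496665]ᵀ.
det = 6·165163 − 587² = 646409.
p = ((-1773)·165163 − 587·(-496665))/646409 = -1291644/646409; q = (6·(-496665) − 587·(-1773))/646409 = -1939239/646409.
Residuals: 645139/646409, -1293980/646409, 645331/646409, -850/646409, 1418/646409, 2942/646409; SSR = 3878430/646409.

SSR = 6.000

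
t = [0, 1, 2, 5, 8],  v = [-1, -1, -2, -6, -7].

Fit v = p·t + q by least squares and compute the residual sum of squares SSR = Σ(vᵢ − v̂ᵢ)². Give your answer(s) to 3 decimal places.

Forming XᵀX = [[94, 16]; [16, 5]] and Xᵀv = [-91, -17]ᵀ gives XᵀX·[p, q]ᵀ = Xᵀv.
det = 94·5 − 16² = 214.
p = ((-91)·5 − 16·(-17))/214 = -183/214; q = (94·(-17) − 16·(-91))/214 = -71/107.
Residuals: -36/107, 111/214, 40/107, -227/214, 54/107; SSR = 407/214.

SSR = 1.902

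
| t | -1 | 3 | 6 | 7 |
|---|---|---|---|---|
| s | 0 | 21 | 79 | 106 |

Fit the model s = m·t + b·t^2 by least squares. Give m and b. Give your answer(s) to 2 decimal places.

m = 1.22, b = 1.99

Setting ∂/∂m … = 0 gives: 95·m + 585·b = 1279;  585·m + 3779·b = 8227.
(Σt·t = 95, Σt·t^2 = 585, Σt^2·t^2 = 3779, Σt·s = 1279, Σt^2·s = 8227.)
Determinant 95·3779 − 585² = 16780.
m = (1279·3779 − 585·8227)/16780 = 10273/8390; b = (95·8227 − 585·1279)/16780 = 3335/1678.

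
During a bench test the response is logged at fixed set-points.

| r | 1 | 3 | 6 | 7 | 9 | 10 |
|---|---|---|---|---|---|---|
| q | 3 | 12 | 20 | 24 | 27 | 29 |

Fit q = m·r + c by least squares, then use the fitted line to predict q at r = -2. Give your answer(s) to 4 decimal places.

q̂ = -3.5000

Forming AᵀA = [[276, 36]; [36, 6]] and Aᵀq = [860, 115]ᵀ gives AᵀA·[m, c]ᵀ = Aᵀq.
det = 276·6 − 36² = 360.
m = (860·6 − 36·115)/360 = 17/6; c = (276·115 − 36·860)/360 = 13/6.
At r = -2: q̂ = (17/6)·(-2) + (13/6)·(1) = -7/2.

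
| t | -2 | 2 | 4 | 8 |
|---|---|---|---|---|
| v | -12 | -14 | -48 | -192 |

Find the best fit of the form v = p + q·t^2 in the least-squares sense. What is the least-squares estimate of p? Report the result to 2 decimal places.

Compute the Gram sums: Σ1 = 4, Σt^2 = 88, Σt^2·t^2 = 4384.
For Aᵀv: Σv = -266, Σt^2·v = -13160.
So AᵀA·[p, q]ᵀ = Aᵀv: [[4, 88]; [88, 4384]]·[p, q]ᵀ = [-266, -13160]ᵀ.
Determinant 4·4384 − 88² = 9792.
p = ((-266)·4384 − 88·(-13160))/9792 = -14/17; q = (4·(-13160) − 88·(-266))/9792 = -203/68.

p = -0.82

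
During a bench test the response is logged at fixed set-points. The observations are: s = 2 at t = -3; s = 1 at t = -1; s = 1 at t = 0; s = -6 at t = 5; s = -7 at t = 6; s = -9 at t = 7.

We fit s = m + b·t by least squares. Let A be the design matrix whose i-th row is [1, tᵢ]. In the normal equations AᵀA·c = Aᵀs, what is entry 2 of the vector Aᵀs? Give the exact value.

Entry 2 ↔ basis t, so (Aᵀs)_{2} = Σᵢ (t)·sᵢ = (-3)·(2) + (-1)·(1) + (0)·(1) + (5)·(-6) + (6)·(-7) + (7)·(-9) = -142.

-142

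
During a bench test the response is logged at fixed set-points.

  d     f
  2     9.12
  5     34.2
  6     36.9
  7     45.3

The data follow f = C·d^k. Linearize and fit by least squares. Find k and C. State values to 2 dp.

k = 1.29, C = 3.81

With ln fᵢ as the transformed response and ln dᵢ as the regressor:
Σln d = 6.0403, Σ(ln d)² = 10.0677, Σln f = 13.1642, Σln d·ln f = 21.1025.
Equations: 10.0677·k + 6.0403·ln C = 21.1025;  6.0403·k + 4·ln C = 13.1642.
Δ = 10.0677·4 − (6.0403)² = 3.7862; k = (21.1025·4 − 6.0403·13.1642)/3.7862 = 1.29279, ln C = (10.0677·13.1642 − 6.0403·21.1025)/3.7862 = 1.33886, so C = exp(1.33886) = 3.81471.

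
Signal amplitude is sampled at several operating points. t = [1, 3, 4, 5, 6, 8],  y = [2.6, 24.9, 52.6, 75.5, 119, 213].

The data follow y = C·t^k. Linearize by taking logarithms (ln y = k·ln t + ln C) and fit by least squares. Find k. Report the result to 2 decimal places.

Taking logs, ln y = k·ln t + ln C, so regress ln y on ln t.
Over the data: Σln t = 7.9655, Σ(ln t)² = 13.2535, Σln y = 22.5976, Σln t·ln y = 35.6963.
Normal system: [[13.2535, 7.9655]; [7.9655, 6]]·[k, ln C]ᵀ = [35.6963, 22.5976]ᵀ.
Δ = 13.2535·6 − (7.9655)² = 16.0713; k = (35.6963·6 − 7.9655·22.5976)/16.0713 = 2.12650, ln C = (13.2535·22.5976 − 7.9655·35.6963)/16.0713 = 0.94316.

k = 2.13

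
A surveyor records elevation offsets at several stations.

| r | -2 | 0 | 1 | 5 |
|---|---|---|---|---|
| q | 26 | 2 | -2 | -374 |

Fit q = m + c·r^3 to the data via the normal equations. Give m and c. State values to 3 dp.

m = 1.662, c = -3.005

Sums needed: Σ1 = 4, Σr^3 = 118, Σr^3·r^3 = 15690.
Right-hand side: Σq = -348, Σr^3·q = -46960.
Normal equations: [[4, 118]; [118, 15690]]·[m, c]ᵀ = [-348, -46960]ᵀ.
Eliminating c: 15690·(row 1) − 118·(row 2) gives 48836·m = 15690·(-348) − 118·(-46960) = 81160, so m = 20290/12209.
Then c = ((-46960) − 118·(20290/12209))/15690 = -36694/12209.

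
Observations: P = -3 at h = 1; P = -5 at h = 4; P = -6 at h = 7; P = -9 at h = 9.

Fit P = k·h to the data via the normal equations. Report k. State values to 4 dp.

MᵀM·[k]ᵀ = MᵀP reads: 147·k = -146.
(Σh·h = 147, Σh·P = -146.)
k = (-146)/147 = -0.993197.

k = -0.9932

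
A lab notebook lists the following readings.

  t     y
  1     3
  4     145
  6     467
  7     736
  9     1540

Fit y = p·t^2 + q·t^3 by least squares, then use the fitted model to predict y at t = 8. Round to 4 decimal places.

ŷ = 1088.6634

With design matrix X, XᵀX = [[10515, 84657]; [84657, 699843]] and Xᵀy = [179939, 1485263]ᵀ.
Determinant 10515·699843 − 84657² = 192041496.
p = (179939·699843 − 84657·1485263)/192041496 = 10618877/10668972; q = (10515·1485263 − 84657·179939)/192041496 = 7119343/3556324.
At t = 8: ŷ = (10618877/10668972)·(64) + (7119343/3556324)·(512) = 2903729744/2667243.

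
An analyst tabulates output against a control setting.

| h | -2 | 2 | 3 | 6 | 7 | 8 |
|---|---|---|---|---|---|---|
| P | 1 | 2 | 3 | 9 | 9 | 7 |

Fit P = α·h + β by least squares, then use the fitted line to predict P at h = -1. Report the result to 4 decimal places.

P̂ = 0.8810

Setting ∂/∂α … = 0 gives: 166·α + 24·β = 184;  24·α + 6·β = 31.
(Σh·h = 166, Σh = 24, Σ1 = 6, Σh·P = 184, ΣP = 31.)
det = 166·6 − 24² = 420.
α = (184·6 − 24·31)/420 = 6/7; β = (166·31 − 24·184)/420 = 73/42.
At h = -1: P̂ = (6/7)·(-1) + (73/42)·(1) = 37/42.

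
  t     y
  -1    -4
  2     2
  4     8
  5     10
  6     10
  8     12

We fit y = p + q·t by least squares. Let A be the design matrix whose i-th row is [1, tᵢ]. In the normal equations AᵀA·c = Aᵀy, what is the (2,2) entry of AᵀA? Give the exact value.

Row 2 ↔ basis t, column 2 ↔ basis t, so (AᵀA)_{2,2} = Σᵢ (t)·(t) = (-1)·(-1) + (2)·(2) + (4)·(4) + (5)·(5) + (6)·(6) + (8)·(8) = 146.

146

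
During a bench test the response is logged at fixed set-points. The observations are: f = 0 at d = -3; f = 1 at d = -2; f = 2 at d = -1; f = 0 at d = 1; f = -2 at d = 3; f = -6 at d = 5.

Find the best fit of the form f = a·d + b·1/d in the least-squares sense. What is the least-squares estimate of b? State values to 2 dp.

Setting ∂/∂a … = 0 gives: 49·a + 6·b = -40;  6·a + (2261/900)·b = -131/30.
Δ = 49·(2261/900) − 6² = 78389/900.
a = ((-40)·(2261/900) − 6·(-131/30))/(78389/900) = -66860/78389; b = (49·(-131/30) − 6·(-40))/(78389/900) = 23430/78389.

b = 0.30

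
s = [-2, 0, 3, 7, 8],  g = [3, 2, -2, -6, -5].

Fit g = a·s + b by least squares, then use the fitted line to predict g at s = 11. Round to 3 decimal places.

With design matrix M, MᵀM = [[126, 16]; [16, 5]] and Mᵀg = [-94, -8]ᵀ.
Δ = 126·5 − 16² = 374.
a = ((-94)·5 − 16·(-8))/374 = -171/187; b = (126·(-8) − 16·(-94))/374 = 248/187.
At s = 11: ĝ = (-171/187)·(11) + (248/187)·(1) = -1633/187.

ĝ = -8.733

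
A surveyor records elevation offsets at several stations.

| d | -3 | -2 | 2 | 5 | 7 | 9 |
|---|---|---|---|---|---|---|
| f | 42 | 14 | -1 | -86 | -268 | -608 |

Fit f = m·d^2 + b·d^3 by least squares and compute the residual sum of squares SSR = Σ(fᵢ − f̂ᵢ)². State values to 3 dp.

SSR = 0.863

From the data, Σd^2·d^2 = 9700, Σd^2·d^3 = 78738, Σd^3·d^3 = 665572.
Moment sums: Σd^2·f = -64100, Σd^3·f = -547160.
Normal equations: [[9700, 78738]; [78738, 665572]]·[m, b]ᵀ = [-64100, -547160]ᵀ.
Eliminating b: 665572·(row 1) − 78738·(row 2) gives 256375756·m = 665572·(-64100) − 78738·(-547160) = 419118880, so m = 4555640/2786693.
Then b = ((-547160) − 78738·(4555640/2786693))/665572 = -2829850/2786693.
Residuals: -365604/2786693, -1847658/2786693, 1629547/2786693, 14204/214361, 82638/398099, -355534/2786693; SSR = 2403585/2786693.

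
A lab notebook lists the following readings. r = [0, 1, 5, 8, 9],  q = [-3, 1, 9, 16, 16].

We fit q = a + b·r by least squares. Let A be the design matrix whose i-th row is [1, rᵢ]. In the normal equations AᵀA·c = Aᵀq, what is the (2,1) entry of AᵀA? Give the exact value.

Row 2 ↔ basis r, column 1 ↔ basis 1, so (AᵀA)_{2,1} = Σᵢ r = (0)·(1) + (1)·(1) + (5)·(1) + (8)·(1) + (9)·(1) = 23.

23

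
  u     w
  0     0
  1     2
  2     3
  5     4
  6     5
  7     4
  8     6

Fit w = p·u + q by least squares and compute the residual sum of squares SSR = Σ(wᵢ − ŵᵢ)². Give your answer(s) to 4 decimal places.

SSR = 3.4078

With design matrix M, MᵀM = [[179, 29]; [29, 7]] and Mᵀw = [134, 24]ᵀ.
Δ = 179·7 − 29² = 412.
p = (134·7 − 29·24)/412 = 121/206; q = (179·24 − 29·134)/412 = 205/206.
Residuals: -205/206, 43/103, 171/206, 7/103, 99/206, -114/103, 63/206; SSR = 351/103.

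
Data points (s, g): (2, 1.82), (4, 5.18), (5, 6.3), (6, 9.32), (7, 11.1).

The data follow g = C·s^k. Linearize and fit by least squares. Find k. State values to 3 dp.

Let Y = ln g. Fitting Y = k·ln s + ln C by least squares:
Σln s = 7.4265, Σ(ln s)² = 11.9895, Σln g = 8.7233, Σln s·ln g = 14.3407.
Normal system: [[11.9895, 7.4265]; [7.4265, 5]]·[k, ln C]ᵀ = [14.3407, 8.7233]ᵀ.
Solving (det = 4.7940): k = 1.44338, ln C = -0.39921.

k = 1.443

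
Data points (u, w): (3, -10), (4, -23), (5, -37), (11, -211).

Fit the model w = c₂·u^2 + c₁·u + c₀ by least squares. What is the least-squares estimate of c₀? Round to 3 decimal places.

The normal system AᵀA·[c₂, c₁, c₀]ᵀ = Aᵀw is [[15603, 1547, 171]; [1547, 171, 23]; [171, 23, 4]]·[c₂, c₁, c₀]ᵀ = [-26914, -2628, -281]ᵀ.
Row-reducing yields c₂ = -2707/1412, c₁ = 12487/7060, c₀ = 2714/1765.

c₀ = 1.538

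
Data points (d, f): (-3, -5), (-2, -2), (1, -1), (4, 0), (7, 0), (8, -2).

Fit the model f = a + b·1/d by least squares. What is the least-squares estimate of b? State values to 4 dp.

With design matrix A, AᵀA = [[6, 115/168]; [115/168, 41197/28224]] and Aᵀf = [-10, 17/12]ᵀ.
det = 6·(41197/28224) − (115/168)² = 233957/28224.
a = ((-10)·(41197/28224) − (115/168)·(17/12))/(233957/28224) = -439340/233957; b = (6·(17/12) − (115/168)·(-10))/(233957/28224) = 433104/233957.

b = 1.8512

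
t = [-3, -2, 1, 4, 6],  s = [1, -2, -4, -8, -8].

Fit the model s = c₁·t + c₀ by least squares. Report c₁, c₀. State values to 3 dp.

The normal equations are: 66·c₁ + 6·c₀ = -83;  6·c₁ + 5·c₀ = -21.
det = 66·5 − 6² = 294.
c₁ = ((-83)·5 − 6·(-21))/294 = -289/294; c₀ = (66·(-21) − 6·(-83))/294 = -148/49.

c₁ = -0.983, c₀ = -3.020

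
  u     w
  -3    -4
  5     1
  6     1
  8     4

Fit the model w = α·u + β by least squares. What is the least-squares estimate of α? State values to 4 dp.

MᵀM·[α, β]ᵀ = Mᵀw reads: 134·α + 16·β = 55;  16·α + 4·β = 2.
det = 134·4 − 16² = 280.
α = (55·4 − 16·2)/280 = 47/70; β = (134·2 − 16·55)/280 = -153/70.

α = 0.6714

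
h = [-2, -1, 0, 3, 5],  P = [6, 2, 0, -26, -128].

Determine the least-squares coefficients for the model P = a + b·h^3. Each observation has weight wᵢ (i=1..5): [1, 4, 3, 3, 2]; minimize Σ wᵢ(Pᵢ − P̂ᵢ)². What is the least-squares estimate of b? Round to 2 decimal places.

Forming MᵀWM = [[13, 319]; [319, 33505]] and MᵀWP = [-320, -34162]ᵀ gives MᵀWM·[a, b]ᵀ = MᵀWP.
Determinant 13·33505 − 319² = 333804.
a = ((-320)·33505 − 319·(-34162))/333804 = 88039/166902; b = (13·(-34162) − 319·(-320))/333804 = -171013/166902.

b = -1.02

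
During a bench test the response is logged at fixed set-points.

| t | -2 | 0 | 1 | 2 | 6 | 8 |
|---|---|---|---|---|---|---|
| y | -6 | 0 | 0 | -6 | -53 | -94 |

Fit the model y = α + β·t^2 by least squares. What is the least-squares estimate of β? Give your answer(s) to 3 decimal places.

The normal system AᵀA·[α, β]ᵀ = Aᵀy is [[6, 109]; [109, 5425]]·[α, β]ᵀ = [-159, -7972]ᵀ.
Δ = 6·5425 − 109² = 20669.
α = ((-159)·5425 − 109·(-7972))/20669 = 6373/20669; β = (6·(-7972) − 109·(-159))/20669 = -30501/20669.

β = -1.476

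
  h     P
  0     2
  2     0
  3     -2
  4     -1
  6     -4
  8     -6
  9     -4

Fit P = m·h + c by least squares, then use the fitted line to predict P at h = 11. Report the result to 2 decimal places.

With design matrix X, XᵀX = [[210, 32]; [32, 7]] and XᵀP = [-118, -15]ᵀ.
Eliminating c: 7·(row 1) − 32·(row 2) gives 446·m = 7·(-118) − 32·(-15) = -346, so m = -173/223.
Then c = ((-15) − 32·(-173/223))/7 = 313/223.
At h = 11: P̂ = (-173/223)·(11) + (313/223)·(1) = -1590/223.

P̂ = -7.13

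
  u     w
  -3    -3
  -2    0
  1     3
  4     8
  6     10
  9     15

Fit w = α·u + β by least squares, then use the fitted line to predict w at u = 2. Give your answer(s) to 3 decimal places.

ŵ = 4.785

From the data, Σu·u = 147, Σu = 15, Σ1 = 6.
Right-hand side: Σu·w = 239, Σw = 33.
Δ = 147·6 − 15² = 657.
α = (239·6 − 15·33)/657 = 313/219; β = (147·33 − 15·239)/657 = 422/219.
At u = 2: ŵ = (313/219)·(2) + (422/219)·(1) = 1048/219.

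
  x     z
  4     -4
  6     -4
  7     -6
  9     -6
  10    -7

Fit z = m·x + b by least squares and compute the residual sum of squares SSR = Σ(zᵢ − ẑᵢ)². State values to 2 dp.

MᵀM·[m, b]ᵀ = Mᵀz reads: 282·m + 36·b = -206;  36·m + 5·b = -27.
(Σx·x = 282, Σx = 36, Σ1 = 5, Σx·z = -206, Σz = -27.)
Eliminating b: 5·(row 1) − 36·(row 2) gives 114·m = 5·(-206) − 36·(-27) = -58, so m = -29/57.
Then b = ((-27) − 36·(-29/57))/5 = -33/19.
Residuals: -13/57, 15/19, -40/57, 6/19, -10/57; SSR = 74/57.

SSR = 1.30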